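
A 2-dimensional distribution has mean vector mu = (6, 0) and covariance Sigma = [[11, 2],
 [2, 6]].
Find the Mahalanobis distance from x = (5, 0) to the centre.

Step 1 — centre the observation: (x - mu) = (-1, 0).

Step 2 — invert Sigma. det(Sigma) = 11·6 - (2)² = 62.
  Sigma^{-1} = (1/det) · [[d, -b], [-b, a]] = [[0.0968, -0.0323],
 [-0.0323, 0.1774]].

Step 3 — form the quadratic (x - mu)^T · Sigma^{-1} · (x - mu):
  Sigma^{-1} · (x - mu) = (-0.0968, 0.0323).
  (x - mu)^T · [Sigma^{-1} · (x - mu)] = (-1)·(-0.0968) + (0)·(0.0323) = 0.0968.

Step 4 — take square root: d = √(0.0968) ≈ 0.3111.

d(x, mu) = √(0.0968) ≈ 0.3111


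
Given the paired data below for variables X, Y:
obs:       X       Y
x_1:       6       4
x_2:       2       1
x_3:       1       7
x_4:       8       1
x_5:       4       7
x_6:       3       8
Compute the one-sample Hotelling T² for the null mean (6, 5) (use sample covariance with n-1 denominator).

Step 1 — sample mean vector:
  mean(X) = (6 + 2 + 1 + 8 + 4 + 3) / 6 = 24/6 = 4
  mean(Y) = (4 + 1 + 7 + 1 + 7 + 8) / 6 = 28/6 = 4.6667
  x̄ = (4, 4.6667),  deviation x̄ - mu_0 = (4, 4.6667) - (6, 5) = (-2, -0.3333).

Step 2 — sample covariance matrix, S[i,j] = (1/(n-1)) · Σ_k (x_{k,i} - mean_i) · (x_{k,j} - mean_j), divisor n-1 = 5:
  S[X,X] = ((2)·(2) + (-2)·(-2) + (-3)·(-3) + (4)·(4) + (0)·(0) + (-1)·(-1)) / 5 = 34/5 = 6.8
  S[X,Y] = ((2)·(-0.6667) + (-2)·(-3.6667) + (-3)·(2.3333) + (4)·(-3.6667) + (0)·(2.3333) + (-1)·(3.3333)) / 5 = -19/5 = -3.8
  S[Y,Y] = ((-0.6667)·(-0.6667) + (-3.6667)·(-3.6667) + (2.3333)·(2.3333) + (-3.6667)·(-3.6667) + (2.3333)·(2.3333) + (3.3333)·(3.3333)) / 5 = 49.3333/5 = 9.8667
  S = [[6.8, -3.8],
 [-3.8, 9.8667]].

Step 3 — invert S. det(S) = 6.8·9.8667 - (-3.8)² = 52.6533.
  S^{-1} = (1/det) · [[d, -b], [-b, a]] = [[0.1874, 0.0722],
 [0.0722, 0.1291]].

Step 4 — quadratic form (x̄ - mu_0)^T · S^{-1} · (x̄ - mu_0):
  S^{-1} · (x̄ - mu_0) = (-0.3988, -0.1874),
  (x̄ - mu_0)^T · [...] = (-2)·(-0.3988) + (-0.3333)·(-0.1874) = 0.8601.

Step 5 — scale by n: T² = 6 · 0.8601 = 5.1608.

T² ≈ 5.1608


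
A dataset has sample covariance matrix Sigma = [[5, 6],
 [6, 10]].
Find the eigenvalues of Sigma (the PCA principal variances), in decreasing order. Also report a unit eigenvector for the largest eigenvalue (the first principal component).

Step 1 — characteristic polynomial of 2×2 Sigma:
  det(Sigma - λI) = λ² - trace · λ + det = 0.
  trace = 5 + 10 = 15, det = 5·10 - (6)² = 14.
Step 2 — discriminant:
  Δ = trace² - 4·det = 225 - 56 = 169.
Step 3 — eigenvalues:
  λ = (trace ± √Δ)/2 = (15 ± 13)/2,
  λ_1 = 14,  λ_2 = 1.

Step 4 — unit eigenvector for λ_1: solve (Sigma - λ_1 I)v = 0. First row:
  (5 - 14)·v_x + (6)·v_y = 0, i.e. (-9)·v_x + (6)·v_y = 0,
  so v ∝ (b, λ_1 - a) = (6, 9) = u.
  ||u|| = √((6)² + (9)²) = √(117) ≈ 10.8167,
  v_1 = u/||u|| ≈ (0.5547, 0.8321) (||v_1|| = 1).

λ_1 = 14,  λ_2 = 1;  v_1 ≈ (0.5547, 0.8321)


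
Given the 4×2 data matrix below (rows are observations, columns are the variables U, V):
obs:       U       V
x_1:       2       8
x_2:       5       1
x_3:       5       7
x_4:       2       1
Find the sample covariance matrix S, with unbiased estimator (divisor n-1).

Step 1 — column means:
  mean(U) = (2 + 5 + 5 + 2) / 4 = 14/4 = 3.5
  mean(V) = (8 + 1 + 7 + 1) / 4 = 17/4 = 4.25

Step 2 — sample covariance S[i,j] = (1/(n-1)) · Σ_k (x_{k,i} - mean_i) · (x_{k,j} - mean_j), with n-1 = 3.
  S[U,U] = ((-1.5)·(-1.5) + (1.5)·(1.5) + (1.5)·(1.5) + (-1.5)·(-1.5)) / 3 = 9/3 = 3
  S[U,V] = ((-1.5)·(3.75) + (1.5)·(-3.25) + (1.5)·(2.75) + (-1.5)·(-3.25)) / 3 = -1.5/3 = -0.5
  S[V,V] = ((3.75)·(3.75) + (-3.25)·(-3.25) + (2.75)·(2.75) + (-3.25)·(-3.25)) / 3 = 42.75/3 = 14.25

S is symmetric (S[j,i] = S[i,j]). Assembling:

S = [[3, -0.5],
 [-0.5, 14.25]]


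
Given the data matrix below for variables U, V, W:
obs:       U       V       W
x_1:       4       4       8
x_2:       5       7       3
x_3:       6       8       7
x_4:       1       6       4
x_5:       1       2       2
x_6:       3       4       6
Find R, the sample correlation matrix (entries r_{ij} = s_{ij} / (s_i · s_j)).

Step 1 — column means:
  mean(U) = (4 + 5 + 6 + 1 + 1 + 3) / 6 = 20/6 = 3.3333
  mean(V) = (4 + 7 + 8 + 6 + 2 + 4) / 6 = 31/6 = 5.1667
  mean(W) = (8 + 3 + 7 + 4 + 2 + 6) / 6 = 30/6 = 5

Step 2 — sample variances and covariances s[i,j] = (1/(n-1)) · Σ_k (x_{k,i} - mean_i) · (x_{k,j} - mean_j), with n-1 = 5:
  s[U,U] = ((0.6667)·(0.6667) + (1.6667)·(1.6667) + (2.6667)·(2.6667) + (-2.3333)·(-2.3333) + (-2.3333)·(-2.3333) + (-0.3333)·(-0.3333)) / 5 = 21.3333/5 = 4.2667
  s[U,V] = ((0.6667)·(-1.1667) + (1.6667)·(1.8333) + (2.6667)·(2.8333) + (-2.3333)·(0.8333) + (-2.3333)·(-3.1667) + (-0.3333)·(-1.1667)) / 5 = 15.6667/5 = 3.1333
  s[U,W] = ((0.6667)·(3) + (1.6667)·(-2) + (2.6667)·(2) + (-2.3333)·(-1) + (-2.3333)·(-3) + (-0.3333)·(1)) / 5 = 13/5 = 2.6
  s[V,V] = ((-1.1667)·(-1.1667) + (1.8333)·(1.8333) + (2.8333)·(2.8333) + (0.8333)·(0.8333) + (-3.1667)·(-3.1667) + (-1.1667)·(-1.1667)) / 5 = 24.8333/5 = 4.9667
  s[V,W] = ((-1.1667)·(3) + (1.8333)·(-2) + (2.8333)·(2) + (0.8333)·(-1) + (-3.1667)·(-3) + (-1.1667)·(1)) / 5 = 6/5 = 1.2
  s[W,W] = ((3)·(3) + (-2)·(-2) + (2)·(2) + (-1)·(-1) + (-3)·(-3) + (1)·(1)) / 5 = 28/5 = 5.6
  Sample standard deviations s_i = √(s[i,i]):
  s(U) = √(4.2667) = 2.0656
  s(V) = √(4.9667) = 2.2286
  s(W) = √(5.6) = 2.3664

Step 3 — r_{ij} = s_{ij} / (s_i · s_j):
  r[U,U] = 1 (diagonal).
  r[U,V] = 3.1333 / (2.0656 · 2.2286) = 3.1333 / 4.6034 = 0.6807
  r[U,W] = 2.6 / (2.0656 · 2.3664) = 2.6 / 4.8881 = 0.5319
  r[V,V] = 1 (diagonal).
  r[V,W] = 1.2 / (2.2286 · 2.3664) = 1.2 / 5.2738 = 0.2275
  r[W,W] = 1 (diagonal).

R is symmetric with unit diagonal. Assembling:

R = [[1, 0.6807, 0.5319],
 [0.6807, 1, 0.2275],
 [0.5319, 0.2275, 1]]


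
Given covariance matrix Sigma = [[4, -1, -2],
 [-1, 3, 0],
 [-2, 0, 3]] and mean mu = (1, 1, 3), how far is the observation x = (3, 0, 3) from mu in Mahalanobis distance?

Step 1 — centre the observation: (x - mu) = (2, -1, 0).

Step 2 — invert Sigma (cofactor / det for 3×3, or solve directly):
  Sigma^{-1} = [[0.4286, 0.1429, 0.2857],
 [0.1429, 0.381, 0.0952],
 [0.2857, 0.0952, 0.5238]].

Step 3 — form the quadratic (x - mu)^T · Sigma^{-1} · (x - mu):
  Sigma^{-1} · (x - mu) = (0.7143, -0.0952, 0.4762).
  (x - mu)^T · [Sigma^{-1} · (x - mu)] = (2)·(0.7143) + (-1)·(-0.0952) + (0)·(0.4762) = 1.5238.

Step 4 — take square root: d = √(1.5238) ≈ 1.2344.

d(x, mu) = √(1.5238) ≈ 1.2344


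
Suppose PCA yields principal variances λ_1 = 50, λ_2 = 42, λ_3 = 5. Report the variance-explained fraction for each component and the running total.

Step 1 — total variance = trace(Sigma) = Σ λ_i = 50 + 42 + 5 = 97.

Step 2 — fraction explained by component i = λ_i / Σ λ:
  PC1: 50/97 = 0.5155
  PC2: 42/97 = 0.433
  PC3: 5/97 = 0.0515

Step 3 — cumulative fraction after k components = (λ_1 + ... + λ_k) / Σ λ:
  k = 1: 50/97 = 0.5155
  k = 2: (50 + 42)/97 = 92/97 = 0.9485
  k = 3: (50 + 42 + 5)/97 = 97/97 = 1

Summary (fraction, with percent):

explained: PC1 0.5155 (51.55%), PC2 0.433 (43.3%), PC3 0.0515 (5.15%);  cumulative: 0.5155, 0.9485, 1


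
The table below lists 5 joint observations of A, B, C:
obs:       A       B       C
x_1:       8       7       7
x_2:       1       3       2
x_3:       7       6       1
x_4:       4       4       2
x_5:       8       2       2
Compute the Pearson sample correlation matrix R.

Step 1 — column means:
  mean(A) = (8 + 1 + 7 + 4 + 8) / 5 = 28/5 = 5.6
  mean(B) = (7 + 3 + 6 + 4 + 2) / 5 = 22/5 = 4.4
  mean(C) = (7 + 2 + 1 + 2 + 2) / 5 = 14/5 = 2.8

Step 2 — sample variances and covariances s[i,j] = (1/(n-1)) · Σ_k (x_{k,i} - mean_i) · (x_{k,j} - mean_j), with n-1 = 4:
  s[A,A] = ((2.4)·(2.4) + (-4.6)·(-4.6) + (1.4)·(1.4) + (-1.6)·(-1.6) + (2.4)·(2.4)) / 4 = 37.2/4 = 9.3
  s[A,B] = ((2.4)·(2.6) + (-4.6)·(-1.4) + (1.4)·(1.6) + (-1.6)·(-0.4) + (2.4)·(-2.4)) / 4 = 9.8/4 = 2.45
  s[A,C] = ((2.4)·(4.2) + (-4.6)·(-0.8) + (1.4)·(-1.8) + (-1.6)·(-0.8) + (2.4)·(-0.8)) / 4 = 10.6/4 = 2.65
  s[B,B] = ((2.6)·(2.6) + (-1.4)·(-1.4) + (1.6)·(1.6) + (-0.4)·(-0.4) + (-2.4)·(-2.4)) / 4 = 17.2/4 = 4.3
  s[B,C] = ((2.6)·(4.2) + (-1.4)·(-0.8) + (1.6)·(-1.8) + (-0.4)·(-0.8) + (-2.4)·(-0.8)) / 4 = 11.4/4 = 2.85
  s[C,C] = ((4.2)·(4.2) + (-0.8)·(-0.8) + (-1.8)·(-1.8) + (-0.8)·(-0.8) + (-0.8)·(-0.8)) / 4 = 22.8/4 = 5.7
  Sample standard deviations s_i = √(s[i,i]):
  s(A) = √(9.3) = 3.0496
  s(B) = √(4.3) = 2.0736
  s(C) = √(5.7) = 2.3875

Step 3 — r_{ij} = s_{ij} / (s_i · s_j):
  r[A,A] = 1 (diagonal).
  r[A,B] = 2.45 / (3.0496 · 2.0736) = 2.45 / 6.3238 = 0.3874
  r[A,C] = 2.65 / (3.0496 · 2.3875) = 2.65 / 7.2808 = 0.364
  r[B,B] = 1 (diagonal).
  r[B,C] = 2.85 / (2.0736 · 2.3875) = 2.85 / 4.9508 = 0.5757
  r[C,C] = 1 (diagonal).

R is symmetric with unit diagonal. Assembling:

R = [[1, 0.3874, 0.364],
 [0.3874, 1, 0.5757],
 [0.364, 0.5757, 1]]


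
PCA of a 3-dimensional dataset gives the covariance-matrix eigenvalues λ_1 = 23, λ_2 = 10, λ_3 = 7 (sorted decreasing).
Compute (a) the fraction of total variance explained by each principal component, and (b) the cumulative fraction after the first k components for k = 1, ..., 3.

Step 1 — total variance = trace(Sigma) = Σ λ_i = 23 + 10 + 7 = 40.

Step 2 — fraction explained by component i = λ_i / Σ λ:
  PC1: 23/40 = 0.575
  PC2: 10/40 = 0.25
  PC3: 7/40 = 0.175

Step 3 — cumulative fraction after k components = (λ_1 + ... + λ_k) / Σ λ:
  k = 1: 23/40 = 0.575
  k = 2: (23 + 10)/40 = 33/40 = 0.825
  k = 3: (23 + 10 + 7)/40 = 40/40 = 1

Summary (fraction, with percent):

explained: PC1 0.575 (57.5%), PC2 0.25 (25%), PC3 0.175 (17.5%);  cumulative: 0.575, 0.825, 1


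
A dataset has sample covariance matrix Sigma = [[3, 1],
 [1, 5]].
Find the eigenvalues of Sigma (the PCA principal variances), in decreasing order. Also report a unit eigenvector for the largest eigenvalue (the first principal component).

Step 1 — characteristic polynomial of 2×2 Sigma:
  det(Sigma - λI) = λ² - trace · λ + det = 0.
  trace = 3 + 5 = 8, det = 3·5 - (1)² = 14.
Step 2 — discriminant:
  Δ = trace² - 4·det = 64 - 56 = 8.
Step 3 — eigenvalues:
  λ = (trace ± √Δ)/2 = (8 ± 2.8284)/2,
  λ_1 = 5.4142,  λ_2 = 2.5858.

Step 4 — unit eigenvector for λ_1: solve (Sigma - λ_1 I)v = 0. First row:
  (3 - 5.4142)·v_x + (1)·v_y = 0, i.e. (-2.4142)·v_x + (1)·v_y = 0,
  so v ∝ (b, λ_1 - a) = (1, 2.4142) = u.
  ||u|| = √((1)² + (2.4142)²) = √(6.8284) ≈ 2.6131,
  v_1 = u/||u|| ≈ (0.3827, 0.9239) (||v_1|| = 1).

λ_1 = 5.4142,  λ_2 = 2.5858;  v_1 ≈ (0.3827, 0.9239)


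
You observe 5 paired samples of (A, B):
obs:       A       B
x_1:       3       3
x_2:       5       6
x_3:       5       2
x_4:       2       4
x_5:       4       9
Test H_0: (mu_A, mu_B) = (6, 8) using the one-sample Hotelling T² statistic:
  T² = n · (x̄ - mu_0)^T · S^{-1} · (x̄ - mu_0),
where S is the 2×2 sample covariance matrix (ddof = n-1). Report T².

Step 1 — sample mean vector:
  mean(A) = (3 + 5 + 5 + 2 + 4) / 5 = 19/5 = 3.8
  mean(B) = (3 + 6 + 2 + 4 + 9) / 5 = 24/5 = 4.8
  x̄ = (3.8, 4.8),  deviation x̄ - mu_0 = (3.8, 4.8) - (6, 8) = (-2.2, -3.2).

Step 2 — sample covariance matrix, S[i,j] = (1/(n-1)) · Σ_k (x_{k,i} - mean_i) · (x_{k,j} - mean_j), divisor n-1 = 4:
  S[A,A] = ((-0.8)·(-0.8) + (1.2)·(1.2) + (1.2)·(1.2) + (-1.8)·(-1.8) + (0.2)·(0.2)) / 4 = 6.8/4 = 1.7
  S[A,B] = ((-0.8)·(-1.8) + (1.2)·(1.2) + (1.2)·(-2.8) + (-1.8)·(-0.8) + (0.2)·(4.2)) / 4 = 1.8/4 = 0.45
  S[B,B] = ((-1.8)·(-1.8) + (1.2)·(1.2) + (-2.8)·(-2.8) + (-0.8)·(-0.8) + (4.2)·(4.2)) / 4 = 30.8/4 = 7.7
  S = [[1.7, 0.45],
 [0.45, 7.7]].

Step 3 — invert S. det(S) = 1.7·7.7 - (0.45)² = 12.8875.
  S^{-1} = (1/det) · [[d, -b], [-b, a]] = [[0.5975, -0.0349],
 [-0.0349, 0.1319]].

Step 4 — quadratic form (x̄ - mu_0)^T · S^{-1} · (x̄ - mu_0):
  S^{-1} · (x̄ - mu_0) = (-1.2027, -0.3453),
  (x̄ - mu_0)^T · [...] = (-2.2)·(-1.2027) + (-3.2)·(-0.3453) = 3.7509.

Step 5 — scale by n: T² = 5 · 3.7509 = 18.7546.

T² ≈ 18.7546


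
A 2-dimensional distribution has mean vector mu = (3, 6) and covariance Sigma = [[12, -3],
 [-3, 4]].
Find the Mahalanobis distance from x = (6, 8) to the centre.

Step 1 — centre the observation: (x - mu) = (3, 2).

Step 2 — invert Sigma. det(Sigma) = 12·4 - (-3)² = 39.
  Sigma^{-1} = (1/det) · [[d, -b], [-b, a]] = [[0.1026, 0.0769],
 [0.0769, 0.3077]].

Step 3 — form the quadratic (x - mu)^T · Sigma^{-1} · (x - mu):
  Sigma^{-1} · (x - mu) = (0.4615, 0.8462).
  (x - mu)^T · [Sigma^{-1} · (x - mu)] = (3)·(0.4615) + (2)·(0.8462) = 3.0769.

Step 4 — take square root: d = √(3.0769) ≈ 1.7541.

d(x, mu) = √(3.0769) ≈ 1.7541


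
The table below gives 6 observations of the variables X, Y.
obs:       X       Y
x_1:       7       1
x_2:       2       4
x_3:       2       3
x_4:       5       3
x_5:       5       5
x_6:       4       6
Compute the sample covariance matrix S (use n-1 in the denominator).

Step 1 — column means:
  mean(X) = (7 + 2 + 2 + 5 + 5 + 4) / 6 = 25/6 = 4.1667
  mean(Y) = (1 + 4 + 3 + 3 + 5 + 6) / 6 = 22/6 = 3.6667

Step 2 — sample covariance S[i,j] = (1/(n-1)) · Σ_k (x_{k,i} - mean_i) · (x_{k,j} - mean_j), with n-1 = 5.
  S[X,X] = ((2.8333)·(2.8333) + (-2.1667)·(-2.1667) + (-2.1667)·(-2.1667) + (0.8333)·(0.8333) + (0.8333)·(0.8333) + (-0.1667)·(-0.1667)) / 5 = 18.8333/5 = 3.7667
  S[X,Y] = ((2.8333)·(-2.6667) + (-2.1667)·(0.3333) + (-2.1667)·(-0.6667) + (0.8333)·(-0.6667) + (0.8333)·(1.3333) + (-0.1667)·(2.3333)) / 5 = -6.6667/5 = -1.3333
  S[Y,Y] = ((-2.6667)·(-2.6667) + (0.3333)·(0.3333) + (-0.6667)·(-0.6667) + (-0.6667)·(-0.6667) + (1.3333)·(1.3333) + (2.3333)·(2.3333)) / 5 = 15.3333/5 = 3.0667

S is symmetric (S[j,i] = S[i,j]). Assembling:

S = [[3.7667, -1.3333],
 [-1.3333, 3.0667]]


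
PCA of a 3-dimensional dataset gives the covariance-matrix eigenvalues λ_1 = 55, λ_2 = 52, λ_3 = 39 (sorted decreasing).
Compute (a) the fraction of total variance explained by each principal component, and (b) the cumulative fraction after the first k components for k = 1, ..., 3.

Step 1 — total variance = trace(Sigma) = Σ λ_i = 55 + 52 + 39 = 146.

Step 2 — fraction explained by component i = λ_i / Σ λ:
  PC1: 55/146 = 0.3767
  PC2: 52/146 = 0.3562
  PC3: 39/146 = 0.2671

Step 3 — cumulative fraction after k components = (λ_1 + ... + λ_k) / Σ λ:
  k = 1: 55/146 = 0.3767
  k = 2: (55 + 52)/146 = 107/146 = 0.7329
  k = 3: (55 + 52 + 39)/146 = 146/146 = 1

Summary (fraction, with percent):

explained: PC1 0.3767 (37.67%), PC2 0.3562 (35.62%), PC3 0.2671 (26.71%);  cumulative: 0.3767, 0.7329, 1


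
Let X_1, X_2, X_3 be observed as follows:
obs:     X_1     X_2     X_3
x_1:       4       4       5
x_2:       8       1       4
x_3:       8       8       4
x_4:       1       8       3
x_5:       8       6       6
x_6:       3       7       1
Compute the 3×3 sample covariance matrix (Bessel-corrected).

Step 1 — column means:
  mean(X_1) = (4 + 8 + 8 + 1 + 8 + 3) / 6 = 32/6 = 5.3333
  mean(X_2) = (4 + 1 + 8 + 8 + 6 + 7) / 6 = 34/6 = 5.6667
  mean(X_3) = (5 + 4 + 4 + 3 + 6 + 1) / 6 = 23/6 = 3.8333

Step 2 — sample covariance S[i,j] = (1/(n-1)) · Σ_k (x_{k,i} - mean_i) · (x_{k,j} - mean_j), with n-1 = 5.
  S[X_1,X_1] = ((-1.3333)·(-1.3333) + (2.6667)·(2.6667) + (2.6667)·(2.6667) + (-4.3333)·(-4.3333) + (2.6667)·(2.6667) + (-2.3333)·(-2.3333)) / 5 = 47.3333/5 = 9.4667
  S[X_1,X_2] = ((-1.3333)·(-1.6667) + (2.6667)·(-4.6667) + (2.6667)·(2.3333) + (-4.3333)·(2.3333) + (2.6667)·(0.3333) + (-2.3333)·(1.3333)) / 5 = -16.3333/5 = -3.2667
  S[X_1,X_3] = ((-1.3333)·(1.1667) + (2.6667)·(0.1667) + (2.6667)·(0.1667) + (-4.3333)·(-0.8333) + (2.6667)·(2.1667) + (-2.3333)·(-2.8333)) / 5 = 15.3333/5 = 3.0667
  S[X_2,X_2] = ((-1.6667)·(-1.6667) + (-4.6667)·(-4.6667) + (2.3333)·(2.3333) + (2.3333)·(2.3333) + (0.3333)·(0.3333) + (1.3333)·(1.3333)) / 5 = 37.3333/5 = 7.4667
  S[X_2,X_3] = ((-1.6667)·(1.1667) + (-4.6667)·(0.1667) + (2.3333)·(0.1667) + (2.3333)·(-0.8333) + (0.3333)·(2.1667) + (1.3333)·(-2.8333)) / 5 = -7.3333/5 = -1.4667
  S[X_3,X_3] = ((1.1667)·(1.1667) + (0.1667)·(0.1667) + (0.1667)·(0.1667) + (-0.8333)·(-0.8333) + (2.1667)·(2.1667) + (-2.8333)·(-2.8333)) / 5 = 14.8333/5 = 2.9667

S is symmetric (S[j,i] = S[i,j]). Assembling:

S = [[9.4667, -3.2667, 3.0667],
 [-3.2667, 7.4667, -1.4667],
 [3.0667, -1.4667, 2.9667]]


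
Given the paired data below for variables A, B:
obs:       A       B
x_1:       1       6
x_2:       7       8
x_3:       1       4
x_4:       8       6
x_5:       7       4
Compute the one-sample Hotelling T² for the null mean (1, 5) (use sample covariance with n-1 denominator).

Step 1 — sample mean vector:
  mean(A) = (1 + 7 + 1 + 8 + 7) / 5 = 24/5 = 4.8
  mean(B) = (6 + 8 + 4 + 6 + 4) / 5 = 28/5 = 5.6
  x̄ = (4.8, 5.6),  deviation x̄ - mu_0 = (4.8, 5.6) - (1, 5) = (3.8, 0.6).

Step 2 — sample covariance matrix, S[i,j] = (1/(n-1)) · Σ_k (x_{k,i} - mean_i) · (x_{k,j} - mean_j), divisor n-1 = 4:
  S[A,A] = ((-3.8)·(-3.8) + (2.2)·(2.2) + (-3.8)·(-3.8) + (3.2)·(3.2) + (2.2)·(2.2)) / 4 = 48.8/4 = 12.2
  S[A,B] = ((-3.8)·(0.4) + (2.2)·(2.4) + (-3.8)·(-1.6) + (3.2)·(0.4) + (2.2)·(-1.6)) / 4 = 7.6/4 = 1.9
  S[B,B] = ((0.4)·(0.4) + (2.4)·(2.4) + (-1.6)·(-1.6) + (0.4)·(0.4) + (-1.6)·(-1.6)) / 4 = 11.2/4 = 2.8
  S = [[12.2, 1.9],
 [1.9, 2.8]].

Step 3 — invert S. det(S) = 12.2·2.8 - (1.9)² = 30.55.
  S^{-1} = (1/det) · [[d, -b], [-b, a]] = [[0.0917, -0.0622],
 [-0.0622, 0.3993]].

Step 4 — quadratic form (x̄ - mu_0)^T · S^{-1} · (x̄ - mu_0):
  S^{-1} · (x̄ - mu_0) = (0.311, 0.0033),
  (x̄ - mu_0)^T · [...] = (3.8)·(0.311) + (0.6)·(0.0033) = 1.1836.

Step 5 — scale by n: T² = 5 · 1.1836 = 5.9182.

T² ≈ 5.9182


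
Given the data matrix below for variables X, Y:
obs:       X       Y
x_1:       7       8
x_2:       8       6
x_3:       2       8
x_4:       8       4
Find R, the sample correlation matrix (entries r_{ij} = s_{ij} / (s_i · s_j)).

Step 1 — column means:
  mean(X) = (7 + 8 + 2 + 8) / 4 = 25/4 = 6.25
  mean(Y) = (8 + 6 + 8 + 4) / 4 = 26/4 = 6.5

Step 2 — sample variances and covariances s[i,j] = (1/(n-1)) · Σ_k (x_{k,i} - mean_i) · (x_{k,j} - mean_j), with n-1 = 3:
  s[X,X] = ((0.75)·(0.75) + (1.75)·(1.75) + (-4.25)·(-4.25) + (1.75)·(1.75)) / 3 = 24.75/3 = 8.25
  s[X,Y] = ((0.75)·(1.5) + (1.75)·(-0.5) + (-4.25)·(1.5) + (1.75)·(-2.5)) / 3 = -10.5/3 = -3.5
  s[Y,Y] = ((1.5)·(1.5) + (-0.5)·(-0.5) + (1.5)·(1.5) + (-2.5)·(-2.5)) / 3 = 11/3 = 3.6667
  Sample standard deviations s_i = √(s[i,i]):
  s(X) = √(8.25) = 2.8723
  s(Y) = √(3.6667) = 1.9149

Step 3 — r_{ij} = s_{ij} / (s_i · s_j):
  r[X,X] = 1 (diagonal).
  r[X,Y] = -3.5 / (2.8723 · 1.9149) = -3.5 / 5.5 = -0.6364
  r[Y,Y] = 1 (diagonal).

R is symmetric with unit diagonal. Assembling:

R = [[1, -0.6364],
 [-0.6364, 1]]


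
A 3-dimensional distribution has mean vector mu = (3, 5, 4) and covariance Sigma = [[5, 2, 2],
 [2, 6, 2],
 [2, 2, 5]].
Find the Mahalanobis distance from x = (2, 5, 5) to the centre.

Step 1 — centre the observation: (x - mu) = (-1, 0, 1).

Step 2 — invert Sigma (cofactor / det for 3×3, or solve directly):
  Sigma^{-1} = [[0.2549, -0.0588, -0.0784],
 [-0.0588, 0.2059, -0.0588],
 [-0.0784, -0.0588, 0.2549]].

Step 3 — form the quadratic (x - mu)^T · Sigma^{-1} · (x - mu):
  Sigma^{-1} · (x - mu) = (-0.3333, 0, 0.3333).
  (x - mu)^T · [Sigma^{-1} · (x - mu)] = (-1)·(-0.3333) + (0)·(0) + (1)·(0.3333) = 0.6667.

Step 4 — take square root: d = √(0.6667) ≈ 0.8165.

d(x, mu) = √(0.6667) ≈ 0.8165


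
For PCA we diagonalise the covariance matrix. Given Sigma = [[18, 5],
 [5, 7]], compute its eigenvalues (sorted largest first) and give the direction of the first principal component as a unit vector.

Step 1 — characteristic polynomial of 2×2 Sigma:
  det(Sigma - λI) = λ² - trace · λ + det = 0.
  trace = 18 + 7 = 25, det = 18·7 - (5)² = 101.
Step 2 — discriminant:
  Δ = trace² - 4·det = 625 - 404 = 221.
Step 3 — eigenvalues:
  λ = (trace ± √Δ)/2 = (25 ± 14.8661)/2,
  λ_1 = 19.933,  λ_2 = 5.067.

Step 4 — unit eigenvector for λ_1: solve (Sigma - λ_1 I)v = 0. First row:
  (18 - 19.933)·v_x + (5)·v_y = 0, i.e. (-1.933)·v_x + (5)·v_y = 0,
  so v ∝ (b, λ_1 - a) = (5, 1.933) = u.
  ||u|| = √((5)² + (1.933)²) = √(28.7366) ≈ 5.3607,
  v_1 = u/||u|| ≈ (0.9327, 0.3606) (||v_1|| = 1).

λ_1 = 19.933,  λ_2 = 5.067;  v_1 ≈ (0.9327, 0.3606)


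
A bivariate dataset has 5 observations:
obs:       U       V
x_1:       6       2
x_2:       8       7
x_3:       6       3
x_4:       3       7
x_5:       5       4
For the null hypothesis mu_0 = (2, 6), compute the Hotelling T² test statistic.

Step 1 — sample mean vector:
  mean(U) = (6 + 8 + 6 + 3 + 5) / 5 = 28/5 = 5.6
  mean(V) = (2 + 7 + 3 + 7 + 4) / 5 = 23/5 = 4.6
  x̄ = (5.6, 4.6),  deviation x̄ - mu_0 = (5.6, 4.6) - (2, 6) = (3.6, -1.4).

Step 2 — sample covariance matrix, S[i,j] = (1/(n-1)) · Σ_k (x_{k,i} - mean_i) · (x_{k,j} - mean_j), divisor n-1 = 4:
  S[U,U] = ((0.4)·(0.4) + (2.4)·(2.4) + (0.4)·(0.4) + (-2.6)·(-2.6) + (-0.6)·(-0.6)) / 4 = 13.2/4 = 3.3
  S[U,V] = ((0.4)·(-2.6) + (2.4)·(2.4) + (0.4)·(-1.6) + (-2.6)·(2.4) + (-0.6)·(-0.6)) / 4 = -1.8/4 = -0.45
  S[V,V] = ((-2.6)·(-2.6) + (2.4)·(2.4) + (-1.6)·(-1.6) + (2.4)·(2.4) + (-0.6)·(-0.6)) / 4 = 21.2/4 = 5.3
  S = [[3.3, -0.45],
 [-0.45, 5.3]].

Step 3 — invert S. det(S) = 3.3·5.3 - (-0.45)² = 17.2875.
  S^{-1} = (1/det) · [[d, -b], [-b, a]] = [[0.3066, 0.026],
 [0.026, 0.1909]].

Step 4 — quadratic form (x̄ - mu_0)^T · S^{-1} · (x̄ - mu_0):
  S^{-1} · (x̄ - mu_0) = (1.0672, -0.1735),
  (x̄ - mu_0)^T · [...] = (3.6)·(1.0672) + (-1.4)·(-0.1735) = 4.085.

Step 5 — scale by n: T² = 5 · 4.085 = 20.4252.

T² ≈ 20.4252


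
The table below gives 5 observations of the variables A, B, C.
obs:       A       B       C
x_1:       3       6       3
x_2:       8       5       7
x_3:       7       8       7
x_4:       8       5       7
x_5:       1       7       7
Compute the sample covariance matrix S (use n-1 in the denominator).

Step 1 — column means:
  mean(A) = (3 + 8 + 7 + 8 + 1) / 5 = 27/5 = 5.4
  mean(B) = (6 + 5 + 8 + 5 + 7) / 5 = 31/5 = 6.2
  mean(C) = (3 + 7 + 7 + 7 + 7) / 5 = 31/5 = 6.2

Step 2 — sample covariance S[i,j] = (1/(n-1)) · Σ_k (x_{k,i} - mean_i) · (x_{k,j} - mean_j), with n-1 = 4.
  S[A,A] = ((-2.4)·(-2.4) + (2.6)·(2.6) + (1.6)·(1.6) + (2.6)·(2.6) + (-4.4)·(-4.4)) / 4 = 41.2/4 = 10.3
  S[A,B] = ((-2.4)·(-0.2) + (2.6)·(-1.2) + (1.6)·(1.8) + (2.6)·(-1.2) + (-4.4)·(0.8)) / 4 = -6.4/4 = -1.6
  S[A,C] = ((-2.4)·(-3.2) + (2.6)·(0.8) + (1.6)·(0.8) + (2.6)·(0.8) + (-4.4)·(0.8)) / 4 = 9.6/4 = 2.4
  S[B,B] = ((-0.2)·(-0.2) + (-1.2)·(-1.2) + (1.8)·(1.8) + (-1.2)·(-1.2) + (0.8)·(0.8)) / 4 = 6.8/4 = 1.7
  S[B,C] = ((-0.2)·(-3.2) + (-1.2)·(0.8) + (1.8)·(0.8) + (-1.2)·(0.8) + (0.8)·(0.8)) / 4 = 0.8/4 = 0.2
  S[C,C] = ((-3.2)·(-3.2) + (0.8)·(0.8) + (0.8)·(0.8) + (0.8)·(0.8) + (0.8)·(0.8)) / 4 = 12.8/4 = 3.2

S is symmetric (S[j,i] = S[i,j]). Assembling:

S = [[10.3, -1.6, 2.4],
 [-1.6, 1.7, 0.2],
 [2.4, 0.2, 3.2]]


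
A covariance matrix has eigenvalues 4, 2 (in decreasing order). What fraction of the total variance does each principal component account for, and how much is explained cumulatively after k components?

Step 1 — total variance = trace(Sigma) = Σ λ_i = 4 + 2 = 6.

Step 2 — fraction explained by component i = λ_i / Σ λ:
  PC1: 4/6 = 0.6667
  PC2: 2/6 = 0.3333

Step 3 — cumulative fraction after k components = (λ_1 + ... + λ_k) / Σ λ:
  k = 1: 4/6 = 0.6667
  k = 2: (4 + 2)/6 = 6/6 = 1

Summary (fraction, with percent):

explained: PC1 0.6667 (66.67%), PC2 0.3333 (33.33%);  cumulative: 0.6667, 1


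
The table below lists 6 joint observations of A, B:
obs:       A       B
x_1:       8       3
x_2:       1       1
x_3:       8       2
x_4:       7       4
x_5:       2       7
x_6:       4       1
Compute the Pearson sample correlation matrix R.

Step 1 — column means:
  mean(A) = (8 + 1 + 8 + 7 + 2 + 4) / 6 = 30/6 = 5
  mean(B) = (3 + 1 + 2 + 4 + 7 + 1) / 6 = 18/6 = 3

Step 2 — sample variances and covariances s[i,j] = (1/(n-1)) · Σ_k (x_{k,i} - mean_i) · (x_{k,j} - mean_j), with n-1 = 5:
  s[A,A] = ((3)·(3) + (-4)·(-4) + (3)·(3) + (2)·(2) + (-3)·(-3) + (-1)·(-1)) / 5 = 48/5 = 9.6
  s[A,B] = ((3)·(0) + (-4)·(-2) + (3)·(-1) + (2)·(1) + (-3)·(4) + (-1)·(-2)) / 5 = -3/5 = -0.6
  s[B,B] = ((0)·(0) + (-2)·(-2) + (-1)·(-1) + (1)·(1) + (4)·(4) + (-2)·(-2)) / 5 = 26/5 = 5.2
  Sample standard deviations s_i = √(s[i,i]):
  s(A) = √(9.6) = 3.0984
  s(B) = √(5.2) = 2.2804

Step 3 — r_{ij} = s_{ij} / (s_i · s_j):
  r[A,A] = 1 (diagonal).
  r[A,B] = -0.6 / (3.0984 · 2.2804) = -0.6 / 7.0654 = -0.0849
  r[B,B] = 1 (diagonal).

R is symmetric with unit diagonal. Assembling:

R = [[1, -0.0849],
 [-0.0849, 1]]


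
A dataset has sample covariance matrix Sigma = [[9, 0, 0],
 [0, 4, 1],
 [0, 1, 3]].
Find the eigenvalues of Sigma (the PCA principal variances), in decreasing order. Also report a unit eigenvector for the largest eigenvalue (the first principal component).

Step 1 — characteristic polynomial p(λ) = det(λI - Sigma) = λ³ - tr·λ² + c_1·λ - det, where tr = trace, c_1 = sum of the principal 2×2 minors, det = det(Sigma):
  tr = 9 + 4 + 3 = 16,
  c_1 = (9·4 - (0)²) + (9·3 - (0)²) + (4·3 - (1)²) = 36 + 27 + 11 = 74,
  det = 9·(4·3 - (1)²) - (0)·((0)·3 - (1)·(0)) + (0)·((0)·(1) - 4·(0)) = 9·(11) - (0)·(0) + (0)·(0) = 99.
  So p(λ) = λ³ - 16λ² + 74λ - 99.
Step 2 — look for an integer root (rational root theorem: any rational root is an integer divisor of 99). Testing λ = 9:
  p(9) = 729 - 1296 + 666 - 99 = 0  ✓
  Dividing out (λ - 9): p(λ) = (λ - 9)(λ² - 7λ + 11).
Step 3 — remaining eigenvalues from the quadratic λ² - 7λ + 11 = 0:
  Δ = 7² - 4·11 = 49 - 44 = 5,  λ = (7 ± √5)/2 = (7 ± 2.2361)/2 ≈ 4.618 or 2.382.
  Sorted: λ_1 = 9,  λ_2 = 4.618,  λ_3 = 2.382  (check: sum = 16 = tr ✓).

Step 4 — unit eigenvector for λ_1 = 9: v spans the null space of (Sigma - λ_1 I), whose rows are
  r_1 = (0, 0, 0),  r_2 = (0, -5, 1),  r_3 = (0, 1, -6).
  v is orthogonal to every row, so take v ∝ r_2 × r_3 = ((-5)·(-6) - (1)·(1), (1)·(0) - (0)·(-6), (0)·(1) - (-5)·(0)) = (29, 0, 0).
  Rescale (divide by 29): u = (1, 0, 0).
  ||u|| = √((1)² + (0)² + (0)²) = √(1) = 1,  v_1 = u/||u|| ≈ (1, 0, 0) (||v_1|| = 1).

λ_1 = 9,  λ_2 = 4.618,  λ_3 = 2.382;  v_1 ≈ (1, 0, 0)


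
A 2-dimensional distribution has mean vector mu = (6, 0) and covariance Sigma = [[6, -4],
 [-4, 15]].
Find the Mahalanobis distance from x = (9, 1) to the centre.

Step 1 — centre the observation: (x - mu) = (3, 1).

Step 2 — invert Sigma. det(Sigma) = 6·15 - (-4)² = 74.
  Sigma^{-1} = (1/det) · [[d, -b], [-b, a]] = [[0.2027, 0.0541],
 [0.0541, 0.0811]].

Step 3 — form the quadratic (x - mu)^T · Sigma^{-1} · (x - mu):
  Sigma^{-1} · (x - mu) = (0.6622, 0.2432).
  (x - mu)^T · [Sigma^{-1} · (x - mu)] = (3)·(0.6622) + (1)·(0.2432) = 2.2297.

Step 4 — take square root: d = √(2.2297) ≈ 1.4932.

d(x, mu) = √(2.2297) ≈ 1.4932


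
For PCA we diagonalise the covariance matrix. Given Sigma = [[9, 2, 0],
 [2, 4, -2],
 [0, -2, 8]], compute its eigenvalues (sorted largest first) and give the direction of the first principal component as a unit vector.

Step 1 — characteristic polynomial p(λ) = det(λI - Sigma) = λ³ - tr·λ² + c_1·λ - det, where tr = trace, c_1 = sum of the principal 2×2 minors, det = det(Sigma):
  tr = 9 + 4 + 8 = 21,
  c_1 = (9·4 - (2)²) + (9·8 - (0)²) + (4·8 - (-2)²) = 32 + 72 + 28 = 132,
  det = 9·(4·8 - (-2)²) - (2)·((2)·8 - (-2)·(0)) + (0)·((2)·(-2) - 4·(0)) = 9·(28) - (2)·(16) + (0)·(-4) = 220.
  So p(λ) = λ³ - 21λ² + 132λ - 220.
Step 2 — look for an integer root (rational root theorem: any rational root is an integer divisor of 220). Testing λ = 10:
  p(10) = 1000 - 2100 + 1320 - 220 = 0  ✓
  Dividing out (λ - 10): p(λ) = (λ - 10)(λ² - 11λ + 22).
Step 3 — remaining eigenvalues from the quadratic λ² - 11λ + 22 = 0:
  Δ = 11² - 4·22 = 121 - 88 = 33,  λ = (11 ± √33)/2 = (11 ± 5.7446)/2 ≈ 8.3723 or 2.6277.
  Sorted: λ_1 = 10,  λ_2 = 8.3723,  λ_3 = 2.6277  (check: sum = 21 = tr ✓).

Step 4 — unit eigenvector for λ_1 = 10: v spans the null space of (Sigma - λ_1 I), whose rows are
  r_1 = (-1, 2, 0),  r_2 = (2, -6, -2),  r_3 = (0, -2, -2).
  v is orthogonal to every row, so take v ∝ r_1 × r_2 = ((2)·(-2) - (0)·(-6), (0)·(2) - (-1)·(-2), (-1)·(-6) - (2)·(2)) = (-4, -2, 2).
  Rescale (divide by 2; multiply by -1 so the first nonzero entry is positive): u = (2, 1, -1).
  ||u|| = √((2)² + (1)² + (-1)²) = √(6) ≈ 2.4495,  v_1 = u/||u|| ≈ (0.8165, 0.4082, -0.4082) (||v_1|| = 1).

λ_1 = 10,  λ_2 = 8.3723,  λ_3 = 2.6277;  v_1 ≈ (0.8165, 0.4082, -0.4082)


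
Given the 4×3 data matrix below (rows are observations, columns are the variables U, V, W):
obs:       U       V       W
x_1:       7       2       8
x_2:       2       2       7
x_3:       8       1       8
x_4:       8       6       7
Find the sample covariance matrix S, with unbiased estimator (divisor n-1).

Step 1 — column means:
  mean(U) = (7 + 2 + 8 + 8) / 4 = 25/4 = 6.25
  mean(V) = (2 + 2 + 1 + 6) / 4 = 11/4 = 2.75
  mean(W) = (8 + 7 + 8 + 7) / 4 = 30/4 = 7.5

Step 2 — sample covariance S[i,j] = (1/(n-1)) · Σ_k (x_{k,i} - mean_i) · (x_{k,j} - mean_j), with n-1 = 3.
  S[U,U] = ((0.75)·(0.75) + (-4.25)·(-4.25) + (1.75)·(1.75) + (1.75)·(1.75)) / 3 = 24.75/3 = 8.25
  S[U,V] = ((0.75)·(-0.75) + (-4.25)·(-0.75) + (1.75)·(-1.75) + (1.75)·(3.25)) / 3 = 5.25/3 = 1.75
  S[U,W] = ((0.75)·(0.5) + (-4.25)·(-0.5) + (1.75)·(0.5) + (1.75)·(-0.5)) / 3 = 2.5/3 = 0.8333
  S[V,V] = ((-0.75)·(-0.75) + (-0.75)·(-0.75) + (-1.75)·(-1.75) + (3.25)·(3.25)) / 3 = 14.75/3 = 4.9167
  S[V,W] = ((-0.75)·(0.5) + (-0.75)·(-0.5) + (-1.75)·(0.5) + (3.25)·(-0.5)) / 3 = -2.5/3 = -0.8333
  S[W,W] = ((0.5)·(0.5) + (-0.5)·(-0.5) + (0.5)·(0.5) + (-0.5)·(-0.5)) / 3 = 1/3 = 0.3333

S is symmetric (S[j,i] = S[i,j]). Assembling:

S = [[8.25, 1.75, 0.8333],
 [1.75, 4.9167, -0.8333],
 [0.8333, -0.8333, 0.3333]]


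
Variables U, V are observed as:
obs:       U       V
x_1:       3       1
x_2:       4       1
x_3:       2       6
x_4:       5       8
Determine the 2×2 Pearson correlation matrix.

Step 1 — column means:
  mean(U) = (3 + 4 + 2 + 5) / 4 = 14/4 = 3.5
  mean(V) = (1 + 1 + 6 + 8) / 4 = 16/4 = 4

Step 2 — sample variances and covariances s[i,j] = (1/(n-1)) · Σ_k (x_{k,i} - mean_i) · (x_{k,j} - mean_j), with n-1 = 3:
  s[U,U] = ((-0.5)·(-0.5) + (0.5)·(0.5) + (-1.5)·(-1.5) + (1.5)·(1.5)) / 3 = 5/3 = 1.6667
  s[U,V] = ((-0.5)·(-3) + (0.5)·(-3) + (-1.5)·(2) + (1.5)·(4)) / 3 = 3/3 = 1
  s[V,V] = ((-3)·(-3) + (-3)·(-3) + (2)·(2) + (4)·(4)) / 3 = 38/3 = 12.6667
  Sample standard deviations s_i = √(s[i,i]):
  s(U) = √(1.6667) = 1.291
  s(V) = √(12.6667) = 3.559

Step 3 — r_{ij} = s_{ij} / (s_i · s_j):
  r[U,U] = 1 (diagonal).
  r[U,V] = 1 / (1.291 · 3.559) = 1 / 4.5947 = 0.2176
  r[V,V] = 1 (diagonal).

R is symmetric with unit diagonal. Assembling:

R = [[1, 0.2176],
 [0.2176, 1]]


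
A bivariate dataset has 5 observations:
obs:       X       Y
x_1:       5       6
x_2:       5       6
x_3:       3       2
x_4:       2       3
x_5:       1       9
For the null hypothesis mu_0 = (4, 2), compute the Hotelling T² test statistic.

Step 1 — sample mean vector:
  mean(X) = (5 + 5 + 3 + 2 + 1) / 5 = 16/5 = 3.2
  mean(Y) = (6 + 6 + 2 + 3 + 9) / 5 = 26/5 = 5.2
  x̄ = (3.2, 5.2),  deviation x̄ - mu_0 = (3.2, 5.2) - (4, 2) = (-0.8, 3.2).

Step 2 — sample covariance matrix, S[i,j] = (1/(n-1)) · Σ_k (x_{k,i} - mean_i) · (x_{k,j} - mean_j), divisor n-1 = 4:
  S[X,X] = ((1.8)·(1.8) + (1.8)·(1.8) + (-0.2)·(-0.2) + (-1.2)·(-1.2) + (-2.2)·(-2.2)) / 4 = 12.8/4 = 3.2
  S[X,Y] = ((1.8)·(0.8) + (1.8)·(0.8) + (-0.2)·(-3.2) + (-1.2)·(-2.2) + (-2.2)·(3.8)) / 4 = -2.2/4 = -0.55
  S[Y,Y] = ((0.8)·(0.8) + (0.8)·(0.8) + (-3.2)·(-3.2) + (-2.2)·(-2.2) + (3.8)·(3.8)) / 4 = 30.8/4 = 7.7
  S = [[3.2, -0.55],
 [-0.55, 7.7]].

Step 3 — invert S. det(S) = 3.2·7.7 - (-0.55)² = 24.3375.
  S^{-1} = (1/det) · [[d, -b], [-b, a]] = [[0.3164, 0.0226],
 [0.0226, 0.1315]].

Step 4 — quadratic form (x̄ - mu_0)^T · S^{-1} · (x̄ - mu_0):
  S^{-1} · (x̄ - mu_0) = (-0.1808, 0.4027),
  (x̄ - mu_0)^T · [...] = (-0.8)·(-0.1808) + (3.2)·(0.4027) = 1.4332.

Step 5 — scale by n: T² = 5 · 1.4332 = 7.1659.

T² ≈ 7.1659


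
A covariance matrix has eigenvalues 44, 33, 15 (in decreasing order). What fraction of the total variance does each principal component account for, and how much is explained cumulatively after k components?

Step 1 — total variance = trace(Sigma) = Σ λ_i = 44 + 33 + 15 = 92.

Step 2 — fraction explained by component i = λ_i / Σ λ:
  PC1: 44/92 = 0.4783
  PC2: 33/92 = 0.3587
  PC3: 15/92 = 0.163

Step 3 — cumulative fraction after k components = (λ_1 + ... + λ_k) / Σ λ:
  k = 1: 44/92 = 0.4783
  k = 2: (44 + 33)/92 = 77/92 = 0.837
  k = 3: (44 + 33 + 15)/92 = 92/92 = 1

Summary (fraction, with percent):

explained: PC1 0.4783 (47.83%), PC2 0.3587 (35.87%), PC3 0.163 (16.3%);  cumulative: 0.4783, 0.837, 1


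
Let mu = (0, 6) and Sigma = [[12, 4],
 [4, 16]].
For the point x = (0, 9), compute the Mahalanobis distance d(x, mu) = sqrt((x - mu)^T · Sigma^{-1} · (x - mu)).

Step 1 — centre the observation: (x - mu) = (0, 3).

Step 2 — invert Sigma. det(Sigma) = 12·16 - (4)² = 176.
  Sigma^{-1} = (1/det) · [[d, -b], [-b, a]] = [[0.0909, -0.0227],
 [-0.0227, 0.0682]].

Step 3 — form the quadratic (x - mu)^T · Sigma^{-1} · (x - mu):
  Sigma^{-1} · (x - mu) = (-0.0682, 0.2045).
  (x - mu)^T · [Sigma^{-1} · (x - mu)] = (0)·(-0.0682) + (3)·(0.2045) = 0.6136.

Step 4 — take square root: d = √(0.6136) ≈ 0.7833.

d(x, mu) = √(0.6136) ≈ 0.7833


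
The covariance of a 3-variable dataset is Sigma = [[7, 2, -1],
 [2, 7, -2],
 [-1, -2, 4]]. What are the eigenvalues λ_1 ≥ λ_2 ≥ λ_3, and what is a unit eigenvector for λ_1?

Step 1 — characteristic polynomial p(λ) = det(λI - Sigma) = λ³ - tr·λ² + c_1·λ - det, where tr = trace, c_1 = sum of the principal 2×2 minors, det = det(Sigma):
  tr = 7 + 7 + 4 = 18,
  c_1 = (7·7 - (2)²) + (7·4 - (-1)²) + (7·4 - (-2)²) = 45 + 27 + 24 = 96,
  det = 7·(7·4 - (-2)²) - (2)·((2)·4 - (-2)·(-1)) + (-1)·((2)·(-2) - 7·(-1)) = 7·(24) - (2)·(6) + (-1)·(3) = 153.
  So p(λ) = λ³ - 18λ² + 96λ - 153.
Step 2 — look for an integer root (rational root theorem: any rational root is an integer divisor of 153). Testing λ = 3:
  p(3) = 27 - 162 + 288 - 153 = 0  ✓
  Dividing out (λ - 3): p(λ) = (λ - 3)(λ² - 15λ + 51).
Step 3 — remaining eigenvalues from the quadratic λ² - 15λ + 51 = 0:
  Δ = 15² - 4·51 = 225 - 204 = 21,  λ = (15 ± √21)/2 = (15 ± 4.5826)/2 ≈ 9.7913 or 5.2087.
  Sorted: λ_1 = 9.7913,  λ_2 = 5.2087,  λ_3 = 3  (check: sum = 18 = tr ✓).

Step 4 — unit eigenvector for λ_1 ≈ 9.7913: v spans the null space of (Sigma - λ_1 I), whose rows are
  r_1 = (-2.7913, 2, -1),  r_2 = (2, -2.7913, -2),  r_3 = (-1, -2, -5.7913).
  v is orthogonal to every row, so take v ∝ r_1 × r_2 = ((2)·(-2) - (-1)·(-2.7913), (-1)·(2) - (-2.7913)·(-2), (-2.7913)·(-2.7913) - (2)·(2)) ≈ (-6.7913, -7.5826, 3.7913).
  Rescale (multiply by -1 so the first nonzero entry is positive): u = (6.7913, 7.5826, -3.7913).
  ||u|| = √((6.7913)² + (7.5826)² + (-3.7913)²) = √(117.9909) ≈ 10.8624,  v_1 = u/||u|| ≈ (0.6252, 0.6981, -0.349) (||v_1|| = 1).

λ_1 = 9.7913,  λ_2 = 5.2087,  λ_3 = 3;  v_1 ≈ (0.6252, 0.6981, -0.349)


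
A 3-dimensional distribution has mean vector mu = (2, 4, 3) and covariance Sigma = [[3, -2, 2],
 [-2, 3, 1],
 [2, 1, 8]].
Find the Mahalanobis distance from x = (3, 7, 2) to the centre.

Step 1 — centre the observation: (x - mu) = (1, 3, -1).

Step 2 — invert Sigma (cofactor / det for 3×3, or solve directly):
  Sigma^{-1} = [[1.3529, 1.0588, -0.4706],
 [1.0588, 1.1765, -0.4118],
 [-0.4706, -0.4118, 0.2941]].

Step 3 — form the quadratic (x - mu)^T · Sigma^{-1} · (x - mu):
  Sigma^{-1} · (x - mu) = (5, 5, -2).
  (x - mu)^T · [Sigma^{-1} · (x - mu)] = (1)·(5) + (3)·(5) + (-1)·(-2) = 22.

Step 4 — take square root: d = √(22) ≈ 4.6904.

d(x, mu) = √(22) ≈ 4.6904


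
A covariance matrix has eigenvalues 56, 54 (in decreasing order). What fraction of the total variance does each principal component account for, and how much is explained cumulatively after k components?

Step 1 — total variance = trace(Sigma) = Σ λ_i = 56 + 54 = 110.

Step 2 — fraction explained by component i = λ_i / Σ λ:
  PC1: 56/110 = 0.5091
  PC2: 54/110 = 0.4909

Step 3 — cumulative fraction after k components = (λ_1 + ... + λ_k) / Σ λ:
  k = 1: 56/110 = 0.5091
  k = 2: (56 + 54)/110 = 110/110 = 1

Summary (fraction, with percent):

explained: PC1 0.5091 (50.91%), PC2 0.4909 (49.09%);  cumulative: 0.5091, 1


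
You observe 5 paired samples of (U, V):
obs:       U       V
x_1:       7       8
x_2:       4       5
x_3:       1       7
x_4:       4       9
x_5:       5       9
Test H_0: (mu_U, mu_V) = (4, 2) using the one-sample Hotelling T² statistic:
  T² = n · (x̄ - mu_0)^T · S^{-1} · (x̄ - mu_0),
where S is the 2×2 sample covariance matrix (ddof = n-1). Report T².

Step 1 — sample mean vector:
  mean(U) = (7 + 4 + 1 + 4 + 5) / 5 = 21/5 = 4.2
  mean(V) = (8 + 5 + 7 + 9 + 9) / 5 = 38/5 = 7.6
  x̄ = (4.2, 7.6),  deviation x̄ - mu_0 = (4.2, 7.6) - (4, 2) = (0.2, 5.6).

Step 2 — sample covariance matrix, S[i,j] = (1/(n-1)) · Σ_k (x_{k,i} - mean_i) · (x_{k,j} - mean_j), divisor n-1 = 4:
  S[U,U] = ((2.8)·(2.8) + (-0.2)·(-0.2) + (-3.2)·(-3.2) + (-0.2)·(-0.2) + (0.8)·(0.8)) / 4 = 18.8/4 = 4.7
  S[U,V] = ((2.8)·(0.4) + (-0.2)·(-2.6) + (-3.2)·(-0.6) + (-0.2)·(1.4) + (0.8)·(1.4)) / 4 = 4.4/4 = 1.1
  S[V,V] = ((0.4)·(0.4) + (-2.6)·(-2.6) + (-0.6)·(-0.6) + (1.4)·(1.4) + (1.4)·(1.4)) / 4 = 11.2/4 = 2.8
  S = [[4.7, 1.1],
 [1.1, 2.8]].

Step 3 — invert S. det(S) = 4.7·2.8 - (1.1)² = 11.95.
  S^{-1} = (1/det) · [[d, -b], [-b, a]] = [[0.2343, -0.0921],
 [-0.0921, 0.3933]].

Step 4 — quadratic form (x̄ - mu_0)^T · S^{-1} · (x̄ - mu_0):
  S^{-1} · (x̄ - mu_0) = (-0.4686, 2.1841),
  (x̄ - mu_0)^T · [...] = (0.2)·(-0.4686) + (5.6)·(2.1841) = 12.1372.

Step 5 — scale by n: T² = 5 · 12.1372 = 60.6862.

T² ≈ 60.6862


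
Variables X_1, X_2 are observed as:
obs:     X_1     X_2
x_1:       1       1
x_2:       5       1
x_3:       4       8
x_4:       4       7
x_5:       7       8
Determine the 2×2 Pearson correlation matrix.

Step 1 — column means:
  mean(X_1) = (1 + 5 + 4 + 4 + 7) / 5 = 21/5 = 4.2
  mean(X_2) = (1 + 1 + 8 + 7 + 8) / 5 = 25/5 = 5

Step 2 — sample variances and covariances s[i,j] = (1/(n-1)) · Σ_k (x_{k,i} - mean_i) · (x_{k,j} - mean_j), with n-1 = 4:
  s[X_1,X_1] = ((-3.2)·(-3.2) + (0.8)·(0.8) + (-0.2)·(-0.2) + (-0.2)·(-0.2) + (2.8)·(2.8)) / 4 = 18.8/4 = 4.7
  s[X_1,X_2] = ((-3.2)·(-4) + (0.8)·(-4) + (-0.2)·(3) + (-0.2)·(2) + (2.8)·(3)) / 4 = 17/4 = 4.25
  s[X_2,X_2] = ((-4)·(-4) + (-4)·(-4) + (3)·(3) + (2)·(2) + (3)·(3)) / 4 = 54/4 = 13.5
  Sample standard deviations s_i = √(s[i,i]):
  s(X_1) = √(4.7) = 2.1679
  s(X_2) = √(13.5) = 3.6742

Step 3 — r_{ij} = s_{ij} / (s_i · s_j):
  r[X_1,X_1] = 1 (diagonal).
  r[X_1,X_2] = 4.25 / (2.1679 · 3.6742) = 4.25 / 7.9656 = 0.5335
  r[X_2,X_2] = 1 (diagonal).

R is symmetric with unit diagonal. Assembling:

R = [[1, 0.5335],
 [0.5335, 1]]


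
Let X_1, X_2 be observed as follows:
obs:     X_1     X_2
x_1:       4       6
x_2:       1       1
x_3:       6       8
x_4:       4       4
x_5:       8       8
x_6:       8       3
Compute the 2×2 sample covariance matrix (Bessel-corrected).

Step 1 — column means:
  mean(X_1) = (4 + 1 + 6 + 4 + 8 + 8) / 6 = 31/6 = 5.1667
  mean(X_2) = (6 + 1 + 8 + 4 + 8 + 3) / 6 = 30/6 = 5

Step 2 — sample covariance S[i,j] = (1/(n-1)) · Σ_k (x_{k,i} - mean_i) · (x_{k,j} - mean_j), with n-1 = 5.
  S[X_1,X_1] = ((-1.1667)·(-1.1667) + (-4.1667)·(-4.1667) + (0.8333)·(0.8333) + (-1.1667)·(-1.1667) + (2.8333)·(2.8333) + (2.8333)·(2.8333)) / 5 = 36.8333/5 = 7.3667
  S[X_1,X_2] = ((-1.1667)·(1) + (-4.1667)·(-4) + (0.8333)·(3) + (-1.1667)·(-1) + (2.8333)·(3) + (2.8333)·(-2)) / 5 = 22/5 = 4.4
  S[X_2,X_2] = ((1)·(1) + (-4)·(-4) + (3)·(3) + (-1)·(-1) + (3)·(3) + (-2)·(-2)) / 5 = 40/5 = 8

S is symmetric (S[j,i] = S[i,j]). Assembling:

S = [[7.3667, 4.4],
 [4.4, 8]]
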